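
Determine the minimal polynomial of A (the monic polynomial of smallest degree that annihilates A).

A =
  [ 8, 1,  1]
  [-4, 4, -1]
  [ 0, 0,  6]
x^3 - 18*x^2 + 108*x - 216

The characteristic polynomial is χ_A(x) = (x - 6)^3, so the eigenvalues are known. The minimal polynomial is
  m_A(x) = Π_λ (x − λ)^{k_λ}
where k_λ is the size of the *largest* Jordan block for λ (equivalently, the smallest k with (A − λI)^k v = 0 for every generalised eigenvector v of λ).

  λ = 6: largest Jordan block has size 3, contributing (x − 6)^3

So m_A(x) = (x - 6)^3 = x^3 - 18*x^2 + 108*x - 216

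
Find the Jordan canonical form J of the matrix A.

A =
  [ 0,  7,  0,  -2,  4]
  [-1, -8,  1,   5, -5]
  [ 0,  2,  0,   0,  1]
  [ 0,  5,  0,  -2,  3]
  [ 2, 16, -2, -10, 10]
J_3(0) ⊕ J_2(0)

The characteristic polynomial is
  det(x·I − A) = x^5

Eigenvalues and multiplicities (the geometric multiplicity of λ is n − rank(A − λI), which equals the number of Jordan blocks for λ):
  λ = 0: algebraic multiplicity = 5, geometric multiplicity = 2

Determining the block sizes for each eigenvalue:
  λ = 0: with am = 5 and gm = 2, the partition is not yet determined (e.g. several partitions of 5 into 2 parts exist). Let N = A − (0)·I. Computing rank(N^1) = 3, rank(N^2) = 1, rank(N^3) = 0; the number of blocks of size ≥ j is rank(N^{j−1}) − rank(N^j), giving [2, 2, 1]. So we have 1 block(s) of size 3, 1 block(s) of size 2 → block sizes [3, 2]

Assembling the blocks gives a Jordan form
J =
  [0, 1, 0, 0, 0]
  [0, 0, 1, 0, 0]
  [0, 0, 0, 0, 0]
  [0, 0, 0, 0, 1]
  [0, 0, 0, 0, 0]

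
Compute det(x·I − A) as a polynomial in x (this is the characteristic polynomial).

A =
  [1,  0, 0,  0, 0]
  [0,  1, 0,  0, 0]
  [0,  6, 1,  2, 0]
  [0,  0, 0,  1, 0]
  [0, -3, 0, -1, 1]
x^5 - 5*x^4 + 10*x^3 - 10*x^2 + 5*x - 1

Expanding det(x·I − A) (e.g. by cofactor expansion or by noting that A is similar to its Jordan form J, which has the same characteristic polynomial as A) gives
  χ_A(x) = x^5 - 5*x^4 + 10*x^3 - 10*x^2 + 5*x - 1
which factors as (x - 1)^5. The eigenvalues (with algebraic multiplicities) are λ = 1 with multiplicity 5.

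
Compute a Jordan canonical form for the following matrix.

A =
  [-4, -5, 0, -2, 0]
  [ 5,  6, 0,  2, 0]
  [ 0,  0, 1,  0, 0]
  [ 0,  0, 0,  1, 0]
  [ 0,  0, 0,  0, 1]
J_2(1) ⊕ J_1(1) ⊕ J_1(1) ⊕ J_1(1)

The characteristic polynomial is
  det(x·I − A) = x^5 - 5*x^4 + 10*x^3 - 10*x^2 + 5*x - 1 = (x - 1)^5

Eigenvalues and multiplicities (the geometric multiplicity of λ is n − rank(A − λI), which equals the number of Jordan blocks for λ):
  λ = 1: algebraic multiplicity = 5, geometric multiplicity = 4

Determining the block sizes for each eigenvalue:
  λ = 1: 4 blocks summing to 5 forces exactly one block of size 2 and the rest size 1 → block sizes [2, 1, 1, 1]

Assembling the blocks gives a Jordan form
J =
  [1, 1, 0, 0, 0]
  [0, 1, 0, 0, 0]
  [0, 0, 1, 0, 0]
  [0, 0, 0, 1, 0]
  [0, 0, 0, 0, 1]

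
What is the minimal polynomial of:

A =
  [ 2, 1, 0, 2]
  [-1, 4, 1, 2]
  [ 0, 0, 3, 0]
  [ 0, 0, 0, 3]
x^3 - 9*x^2 + 27*x - 27

The characteristic polynomial is χ_A(x) = (x - 3)^4, so the eigenvalues are known. The minimal polynomial is
  m_A(x) = Π_λ (x − λ)^{k_λ}
where k_λ is the size of the *largest* Jordan block for λ (equivalently, the smallest k with (A − λI)^k v = 0 for every generalised eigenvector v of λ).

  λ = 3: largest Jordan block has size 3, contributing (x − 3)^3

So m_A(x) = (x - 3)^3 = x^3 - 9*x^2 + 27*x - 27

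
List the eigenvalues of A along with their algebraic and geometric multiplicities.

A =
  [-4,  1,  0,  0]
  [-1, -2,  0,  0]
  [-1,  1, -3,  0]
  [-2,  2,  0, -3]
λ = -3: alg = 4, geom = 3

Step 1 — factor the characteristic polynomial to read off the algebraic multiplicities:
  χ_A(x) = (x + 3)^4

Step 2 — compute geometric multiplicities via the rank-nullity identity g(λ) = n − rank(A − λI):
  rank(A − (-3)·I) = 1, so dim ker(A − (-3)·I) = n − 1 = 3

Summary:
  λ = -3: algebraic multiplicity = 4, geometric multiplicity = 3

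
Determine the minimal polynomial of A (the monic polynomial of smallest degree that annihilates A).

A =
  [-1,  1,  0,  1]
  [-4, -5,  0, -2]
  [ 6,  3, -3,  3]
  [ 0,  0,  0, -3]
x^2 + 6*x + 9

The characteristic polynomial is χ_A(x) = (x + 3)^4, so the eigenvalues are known. The minimal polynomial is
  m_A(x) = Π_λ (x − λ)^{k_λ}
where k_λ is the size of the *largest* Jordan block for λ (equivalently, the smallest k with (A − λI)^k v = 0 for every generalised eigenvector v of λ).

  λ = -3: largest Jordan block has size 2, contributing (x + 3)^2

So m_A(x) = (x + 3)^2 = x^2 + 6*x + 9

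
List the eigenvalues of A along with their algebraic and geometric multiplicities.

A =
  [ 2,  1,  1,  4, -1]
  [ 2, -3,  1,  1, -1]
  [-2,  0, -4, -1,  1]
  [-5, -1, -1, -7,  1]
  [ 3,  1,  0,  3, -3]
λ = -3: alg = 5, geom = 3

Step 1 — factor the characteristic polynomial to read off the algebraic multiplicities:
  χ_A(x) = (x + 3)^5

Step 2 — compute geometric multiplicities via the rank-nullity identity g(λ) = n − rank(A − λI):
  rank(A − (-3)·I) = 2, so dim ker(A − (-3)·I) = n − 2 = 3

Summary:
  λ = -3: algebraic multiplicity = 5, geometric multiplicity = 3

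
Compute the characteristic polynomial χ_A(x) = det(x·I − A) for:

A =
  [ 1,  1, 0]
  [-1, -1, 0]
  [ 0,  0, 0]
x^3

Expanding det(x·I − A) (e.g. by cofactor expansion or by noting that A is similar to its Jordan form J, which has the same characteristic polynomial as A) gives
  χ_A(x) = x^3
which factors as x^3. The eigenvalues (with algebraic multiplicities) are λ = 0 with multiplicity 3.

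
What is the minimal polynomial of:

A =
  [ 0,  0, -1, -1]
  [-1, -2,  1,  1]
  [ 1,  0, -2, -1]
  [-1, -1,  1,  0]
x^3 + 3*x^2 + 3*x + 1

The characteristic polynomial is χ_A(x) = (x + 1)^4, so the eigenvalues are known. The minimal polynomial is
  m_A(x) = Π_λ (x − λ)^{k_λ}
where k_λ is the size of the *largest* Jordan block for λ (equivalently, the smallest k with (A − λI)^k v = 0 for every generalised eigenvector v of λ).

  λ = -1: largest Jordan block has size 3, contributing (x + 1)^3

So m_A(x) = (x + 1)^3 = x^3 + 3*x^2 + 3*x + 1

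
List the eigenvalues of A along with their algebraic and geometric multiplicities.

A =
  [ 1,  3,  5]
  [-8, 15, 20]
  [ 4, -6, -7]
λ = 3: alg = 3, geom = 2

Step 1 — factor the characteristic polynomial to read off the algebraic multiplicities:
  χ_A(x) = (x - 3)^3

Step 2 — compute geometric multiplicities via the rank-nullity identity g(λ) = n − rank(A − λI):
  rank(A − (3)·I) = 1, so dim ker(A − (3)·I) = n − 1 = 2

Summary:
  λ = 3: algebraic multiplicity = 3, geometric multiplicity = 2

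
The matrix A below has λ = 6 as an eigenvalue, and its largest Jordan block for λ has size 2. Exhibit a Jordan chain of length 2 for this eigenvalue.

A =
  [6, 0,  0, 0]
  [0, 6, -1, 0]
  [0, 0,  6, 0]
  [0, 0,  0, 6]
A Jordan chain for λ = 6 of length 2:
v_1 = (0, -1, 0, 0)ᵀ
v_2 = (0, 0, 1, 0)ᵀ

Let N = A − (6)·I. We want v_2 with N^2 v_2 = 0 but N^1 v_2 ≠ 0; then v_{j-1} := N · v_j for j = 2, …, 2.

Pick v_2 = (0, 0, 1, 0)ᵀ.
Then v_1 = N · v_2 = (0, -1, 0, 0)ᵀ.

Sanity check: (A − (6)·I) v_1 = (0, 0, 0, 0)ᵀ = 0. ✓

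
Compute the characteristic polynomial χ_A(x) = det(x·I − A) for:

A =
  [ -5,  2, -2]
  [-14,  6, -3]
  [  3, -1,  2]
x^3 - 3*x^2 + 3*x - 1

Expanding det(x·I − A) (e.g. by cofactor expansion or by noting that A is similar to its Jordan form J, which has the same characteristic polynomial as A) gives
  χ_A(x) = x^3 - 3*x^2 + 3*x - 1
which factors as (x - 1)^3. The eigenvalues (with algebraic multiplicities) are λ = 1 with multiplicity 3.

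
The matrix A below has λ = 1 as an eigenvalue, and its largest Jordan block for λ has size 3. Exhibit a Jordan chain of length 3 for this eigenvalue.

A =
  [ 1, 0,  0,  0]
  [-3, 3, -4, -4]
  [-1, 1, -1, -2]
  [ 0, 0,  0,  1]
A Jordan chain for λ = 1 of length 3:
v_1 = (0, -2, -1, 0)ᵀ
v_2 = (0, -3, -1, 0)ᵀ
v_3 = (1, 0, 0, 0)ᵀ

Let N = A − (1)·I. We want v_3 with N^3 v_3 = 0 but N^2 v_3 ≠ 0; then v_{j-1} := N · v_j for j = 3, …, 2.

Pick v_3 = (1, 0, 0, 0)ᵀ.
Then v_2 = N · v_3 = (0, -3, -1, 0)ᵀ.
Then v_1 = N · v_2 = (0, -2, -1, 0)ᵀ.

Sanity check: (A − (1)·I) v_1 = (0, 0, 0, 0)ᵀ = 0. ✓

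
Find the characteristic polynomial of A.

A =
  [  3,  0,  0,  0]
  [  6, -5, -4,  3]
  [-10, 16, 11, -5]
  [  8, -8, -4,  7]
x^4 - 16*x^3 + 94*x^2 - 240*x + 225

Expanding det(x·I − A) (e.g. by cofactor expansion or by noting that A is similar to its Jordan form J, which has the same characteristic polynomial as A) gives
  χ_A(x) = x^4 - 16*x^3 + 94*x^2 - 240*x + 225
which factors as (x - 5)^2*(x - 3)^2. The eigenvalues (with algebraic multiplicities) are λ = 3 with multiplicity 2, λ = 5 with multiplicity 2.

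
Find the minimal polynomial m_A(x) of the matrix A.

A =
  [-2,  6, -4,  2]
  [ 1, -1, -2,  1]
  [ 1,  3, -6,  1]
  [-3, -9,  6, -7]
x^2 + 8*x + 16

The characteristic polynomial is χ_A(x) = (x + 4)^4, so the eigenvalues are known. The minimal polynomial is
  m_A(x) = Π_λ (x − λ)^{k_λ}
where k_λ is the size of the *largest* Jordan block for λ (equivalently, the smallest k with (A − λI)^k v = 0 for every generalised eigenvector v of λ).

  λ = -4: largest Jordan block has size 2, contributing (x + 4)^2

So m_A(x) = (x + 4)^2 = x^2 + 8*x + 16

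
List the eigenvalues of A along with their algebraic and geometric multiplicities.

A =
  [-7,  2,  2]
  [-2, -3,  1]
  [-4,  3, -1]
λ = -4: alg = 2, geom = 1; λ = -3: alg = 1, geom = 1

Step 1 — factor the characteristic polynomial to read off the algebraic multiplicities:
  χ_A(x) = (x + 3)*(x + 4)^2

Step 2 — compute geometric multiplicities via the rank-nullity identity g(λ) = n − rank(A − λI):
  rank(A − (-4)·I) = 2, so dim ker(A − (-4)·I) = n − 2 = 1
  rank(A − (-3)·I) = 2, so dim ker(A − (-3)·I) = n − 2 = 1

Summary:
  λ = -4: algebraic multiplicity = 2, geometric multiplicity = 1
  λ = -3: algebraic multiplicity = 1, geometric multiplicity = 1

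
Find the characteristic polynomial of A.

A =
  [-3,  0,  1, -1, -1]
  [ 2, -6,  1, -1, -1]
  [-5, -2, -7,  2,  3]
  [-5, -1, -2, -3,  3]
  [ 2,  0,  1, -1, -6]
x^5 + 25*x^4 + 250*x^3 + 1250*x^2 + 3125*x + 3125

Expanding det(x·I − A) (e.g. by cofactor expansion or by noting that A is similar to its Jordan form J, which has the same characteristic polynomial as A) gives
  χ_A(x) = x^5 + 25*x^4 + 250*x^3 + 1250*x^2 + 3125*x + 3125
which factors as (x + 5)^5. The eigenvalues (with algebraic multiplicities) are λ = -5 with multiplicity 5.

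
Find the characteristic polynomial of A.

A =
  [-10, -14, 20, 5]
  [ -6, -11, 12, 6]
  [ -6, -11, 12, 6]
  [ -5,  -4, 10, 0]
x^4 + 9*x^3 + 15*x^2 - 25*x

Expanding det(x·I − A) (e.g. by cofactor expansion or by noting that A is similar to its Jordan form J, which has the same characteristic polynomial as A) gives
  χ_A(x) = x^4 + 9*x^3 + 15*x^2 - 25*x
which factors as x*(x - 1)*(x + 5)^2. The eigenvalues (with algebraic multiplicities) are λ = -5 with multiplicity 2, λ = 0 with multiplicity 1, λ = 1 with multiplicity 1.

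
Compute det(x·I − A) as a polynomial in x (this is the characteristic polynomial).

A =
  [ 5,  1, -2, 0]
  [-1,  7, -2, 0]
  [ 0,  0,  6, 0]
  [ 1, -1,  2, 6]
x^4 - 24*x^3 + 216*x^2 - 864*x + 1296

Expanding det(x·I − A) (e.g. by cofactor expansion or by noting that A is similar to its Jordan form J, which has the same characteristic polynomial as A) gives
  χ_A(x) = x^4 - 24*x^3 + 216*x^2 - 864*x + 1296
which factors as (x - 6)^4. The eigenvalues (with algebraic multiplicities) are λ = 6 with multiplicity 4.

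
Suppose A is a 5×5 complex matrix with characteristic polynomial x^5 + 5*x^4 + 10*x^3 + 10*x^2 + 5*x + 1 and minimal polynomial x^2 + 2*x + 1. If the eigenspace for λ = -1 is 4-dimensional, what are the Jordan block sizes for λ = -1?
Block sizes for λ = -1: [2, 1, 1, 1]

Step 1 — from the characteristic polynomial, algebraic multiplicity of λ = -1 is 5. From dim ker(A − (-1)·I) = 4, there are exactly 4 Jordan blocks for λ = -1.
Step 2 — from the minimal polynomial, the factor (x + 1)^2 tells us the largest block for λ = -1 has size 2.
Step 3 — with total size 5, 4 blocks, and largest block 2, the block sizes (in nonincreasing order) are [2, 1, 1, 1].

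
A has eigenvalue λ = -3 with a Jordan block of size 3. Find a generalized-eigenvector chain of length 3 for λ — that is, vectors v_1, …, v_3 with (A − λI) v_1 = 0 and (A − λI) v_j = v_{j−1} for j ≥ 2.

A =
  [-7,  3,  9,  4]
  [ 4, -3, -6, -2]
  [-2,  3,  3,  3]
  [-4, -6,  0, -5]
A Jordan chain for λ = -3 of length 3:
v_1 = (-6, 4, -4, 0)ᵀ
v_2 = (-4, 4, -2, -4)ᵀ
v_3 = (1, 0, 0, 0)ᵀ

Let N = A − (-3)·I. We want v_3 with N^3 v_3 = 0 but N^2 v_3 ≠ 0; then v_{j-1} := N · v_j for j = 3, …, 2.

Pick v_3 = (1, 0, 0, 0)ᵀ.
Then v_2 = N · v_3 = (-4, 4, -2, -4)ᵀ.
Then v_1 = N · v_2 = (-6, 4, -4, 0)ᵀ.

Sanity check: (A − (-3)·I) v_1 = (0, 0, 0, 0)ᵀ = 0. ✓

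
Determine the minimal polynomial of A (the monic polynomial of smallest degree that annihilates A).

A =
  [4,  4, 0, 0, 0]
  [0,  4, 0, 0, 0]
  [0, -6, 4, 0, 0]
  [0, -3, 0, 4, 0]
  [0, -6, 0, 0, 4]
x^2 - 8*x + 16

The characteristic polynomial is χ_A(x) = (x - 4)^5, so the eigenvalues are known. The minimal polynomial is
  m_A(x) = Π_λ (x − λ)^{k_λ}
where k_λ is the size of the *largest* Jordan block for λ (equivalently, the smallest k with (A − λI)^k v = 0 for every generalised eigenvector v of λ).

  λ = 4: largest Jordan block has size 2, contributing (x − 4)^2

So m_A(x) = (x - 4)^2 = x^2 - 8*x + 16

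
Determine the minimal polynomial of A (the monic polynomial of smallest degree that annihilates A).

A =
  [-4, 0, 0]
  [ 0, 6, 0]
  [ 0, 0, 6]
x^2 - 2*x - 24

The characteristic polynomial is χ_A(x) = (x - 6)^2*(x + 4), so the eigenvalues are known. The minimal polynomial is
  m_A(x) = Π_λ (x − λ)^{k_λ}
where k_λ is the size of the *largest* Jordan block for λ (equivalently, the smallest k with (A − λI)^k v = 0 for every generalised eigenvector v of λ).

  λ = -4: largest Jordan block has size 1, contributing (x + 4)
  λ = 6: largest Jordan block has size 1, contributing (x − 6)

So m_A(x) = (x - 6)*(x + 4) = x^2 - 2*x - 24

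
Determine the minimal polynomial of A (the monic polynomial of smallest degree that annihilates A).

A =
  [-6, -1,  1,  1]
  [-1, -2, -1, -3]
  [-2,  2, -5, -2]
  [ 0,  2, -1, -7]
x^3 + 15*x^2 + 75*x + 125

The characteristic polynomial is χ_A(x) = (x + 5)^4, so the eigenvalues are known. The minimal polynomial is
  m_A(x) = Π_λ (x − λ)^{k_λ}
where k_λ is the size of the *largest* Jordan block for λ (equivalently, the smallest k with (A − λI)^k v = 0 for every generalised eigenvector v of λ).

  λ = -5: largest Jordan block has size 3, contributing (x + 5)^3

So m_A(x) = (x + 5)^3 = x^3 + 15*x^2 + 75*x + 125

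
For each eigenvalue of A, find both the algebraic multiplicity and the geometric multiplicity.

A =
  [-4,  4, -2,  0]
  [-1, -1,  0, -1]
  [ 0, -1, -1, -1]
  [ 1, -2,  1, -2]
λ = -2: alg = 4, geom = 2

Step 1 — factor the characteristic polynomial to read off the algebraic multiplicities:
  χ_A(x) = (x + 2)^4

Step 2 — compute geometric multiplicities via the rank-nullity identity g(λ) = n − rank(A − λI):
  rank(A − (-2)·I) = 2, so dim ker(A − (-2)·I) = n − 2 = 2

Summary:
  λ = -2: algebraic multiplicity = 4, geometric multiplicity = 2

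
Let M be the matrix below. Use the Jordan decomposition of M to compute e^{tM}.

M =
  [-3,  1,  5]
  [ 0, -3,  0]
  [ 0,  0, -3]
e^{tM} =
  [exp(-3*t), t*exp(-3*t), 5*t*exp(-3*t)]
  [0, exp(-3*t), 0]
  [0, 0, exp(-3*t)]

Strategy: write M = P · J · P⁻¹ where J is a Jordan canonical form, so e^{tM} = P · e^{tJ} · P⁻¹, and e^{tJ} can be computed block-by-block.

M has Jordan form
J =
  [-3,  1,  0]
  [ 0, -3,  0]
  [ 0,  0, -3]
(up to reordering of blocks).

Per-block formulas:
  For a 2×2 Jordan block J_2(-3): exp(t · J_2(-3)) = e^(-3t)·(I + t·N), where N is the 2×2 nilpotent shift.
  For a 1×1 block at λ = -3: exp(t · [-3]) = [e^(-3t)].

After assembling e^{tJ} and conjugating by P, we get:

e^{tM} =
  [exp(-3*t), t*exp(-3*t), 5*t*exp(-3*t)]
  [0, exp(-3*t), 0]
  [0, 0, exp(-3*t)]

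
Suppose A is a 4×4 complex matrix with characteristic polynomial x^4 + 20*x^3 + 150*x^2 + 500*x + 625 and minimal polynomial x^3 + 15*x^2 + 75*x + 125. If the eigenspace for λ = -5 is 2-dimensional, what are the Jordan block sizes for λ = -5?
Block sizes for λ = -5: [3, 1]

Step 1 — from the characteristic polynomial, algebraic multiplicity of λ = -5 is 4. From dim ker(A − (-5)·I) = 2, there are exactly 2 Jordan blocks for λ = -5.
Step 2 — from the minimal polynomial, the factor (x + 5)^3 tells us the largest block for λ = -5 has size 3.
Step 3 — with total size 4, 2 blocks, and largest block 3, the block sizes (in nonincreasing order) are [3, 1].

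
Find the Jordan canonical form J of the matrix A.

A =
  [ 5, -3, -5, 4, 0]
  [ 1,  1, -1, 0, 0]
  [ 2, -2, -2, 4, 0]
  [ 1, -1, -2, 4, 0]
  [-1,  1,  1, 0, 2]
J_2(2) ⊕ J_2(2) ⊕ J_1(2)

The characteristic polynomial is
  det(x·I − A) = x^5 - 10*x^4 + 40*x^3 - 80*x^2 + 80*x - 32 = (x - 2)^5

Eigenvalues and multiplicities (the geometric multiplicity of λ is n − rank(A − λI), which equals the number of Jordan blocks for λ):
  λ = 2: algebraic multiplicity = 5, geometric multiplicity = 3

Determining the block sizes for each eigenvalue:
  λ = 2: with am = 5 and gm = 3, the partition is not yet determined (e.g. several partitions of 5 into 3 parts exist). Let N = A − (2)·I. Computing rank(N^1) = 2, rank(N^2) = 0; the number of blocks of size ≥ j is rank(N^{j−1}) − rank(N^j), giving [3, 2]. So we have 2 block(s) of size 2, 1 block(s) of size 1 → block sizes [2, 2, 1]

Assembling the blocks gives a Jordan form
J =
  [2, 1, 0, 0, 0]
  [0, 2, 0, 0, 0]
  [0, 0, 2, 1, 0]
  [0, 0, 0, 2, 0]
  [0, 0, 0, 0, 2]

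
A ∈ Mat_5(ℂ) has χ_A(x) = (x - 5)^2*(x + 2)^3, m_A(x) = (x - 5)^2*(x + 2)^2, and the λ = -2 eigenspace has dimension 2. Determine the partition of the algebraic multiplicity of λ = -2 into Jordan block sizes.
Block sizes for λ = -2: [2, 1]

Step 1 — from the characteristic polynomial, algebraic multiplicity of λ = -2 is 3. From dim ker(A − (-2)·I) = 2, there are exactly 2 Jordan blocks for λ = -2.
Step 2 — from the minimal polynomial, the factor (x + 2)^2 tells us the largest block for λ = -2 has size 2.
Step 3 — with total size 3, 2 blocks, and largest block 2, the block sizes (in nonincreasing order) are [2, 1].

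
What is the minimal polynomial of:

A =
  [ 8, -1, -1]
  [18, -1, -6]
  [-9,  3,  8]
x^2 - 10*x + 25

The characteristic polynomial is χ_A(x) = (x - 5)^3, so the eigenvalues are known. The minimal polynomial is
  m_A(x) = Π_λ (x − λ)^{k_λ}
where k_λ is the size of the *largest* Jordan block for λ (equivalently, the smallest k with (A − λI)^k v = 0 for every generalised eigenvector v of λ).

  λ = 5: largest Jordan block has size 2, contributing (x − 5)^2

So m_A(x) = (x - 5)^2 = x^2 - 10*x + 25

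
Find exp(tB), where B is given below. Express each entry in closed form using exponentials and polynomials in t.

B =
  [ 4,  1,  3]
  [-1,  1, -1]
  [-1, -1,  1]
e^{tB} =
  [2*t*exp(2*t) + exp(2*t), -t^2*exp(2*t) + t*exp(2*t), t^2*exp(2*t) + 3*t*exp(2*t)]
  [-t*exp(2*t), t^2*exp(2*t)/2 - t*exp(2*t) + exp(2*t), -t^2*exp(2*t)/2 - t*exp(2*t)]
  [-t*exp(2*t), t^2*exp(2*t)/2 - t*exp(2*t), -t^2*exp(2*t)/2 - t*exp(2*t) + exp(2*t)]

Strategy: write B = P · J · P⁻¹ where J is a Jordan canonical form, so e^{tB} = P · e^{tJ} · P⁻¹, and e^{tJ} can be computed block-by-block.

B has Jordan form
J =
  [2, 1, 0]
  [0, 2, 1]
  [0, 0, 2]
(up to reordering of blocks).

Per-block formulas:
  For a 3×3 Jordan block J_3(2): exp(t · J_3(2)) = e^(2t)·(I + t·N + (t^2/2)·N^2), where N is the 3×3 nilpotent shift.

After assembling e^{tJ} and conjugating by P, we get:

e^{tB} =
  [2*t*exp(2*t) + exp(2*t), -t^2*exp(2*t) + t*exp(2*t), t^2*exp(2*t) + 3*t*exp(2*t)]
  [-t*exp(2*t), t^2*exp(2*t)/2 - t*exp(2*t) + exp(2*t), -t^2*exp(2*t)/2 - t*exp(2*t)]
  [-t*exp(2*t), t^2*exp(2*t)/2 - t*exp(2*t), -t^2*exp(2*t)/2 - t*exp(2*t) + exp(2*t)]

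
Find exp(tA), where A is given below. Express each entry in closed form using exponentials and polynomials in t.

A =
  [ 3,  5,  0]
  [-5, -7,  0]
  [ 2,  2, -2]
e^{tA} =
  [5*t*exp(-2*t) + exp(-2*t), 5*t*exp(-2*t), 0]
  [-5*t*exp(-2*t), -5*t*exp(-2*t) + exp(-2*t), 0]
  [2*t*exp(-2*t), 2*t*exp(-2*t), exp(-2*t)]

Strategy: write A = P · J · P⁻¹ where J is a Jordan canonical form, so e^{tA} = P · e^{tJ} · P⁻¹, and e^{tJ} can be computed block-by-block.

A has Jordan form
J =
  [-2,  1,  0]
  [ 0, -2,  0]
  [ 0,  0, -2]
(up to reordering of blocks).

Per-block formulas:
  For a 2×2 Jordan block J_2(-2): exp(t · J_2(-2)) = e^(-2t)·(I + t·N), where N is the 2×2 nilpotent shift.
  For a 1×1 block at λ = -2: exp(t · [-2]) = [e^(-2t)].

After assembling e^{tJ} and conjugating by P, we get:

e^{tA} =
  [5*t*exp(-2*t) + exp(-2*t), 5*t*exp(-2*t), 0]
  [-5*t*exp(-2*t), -5*t*exp(-2*t) + exp(-2*t), 0]
  [2*t*exp(-2*t), 2*t*exp(-2*t), exp(-2*t)]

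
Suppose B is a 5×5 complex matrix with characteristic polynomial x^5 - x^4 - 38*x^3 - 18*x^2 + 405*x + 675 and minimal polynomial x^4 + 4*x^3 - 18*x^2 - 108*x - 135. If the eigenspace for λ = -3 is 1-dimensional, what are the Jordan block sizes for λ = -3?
Block sizes for λ = -3: [3]

Step 1 — from the characteristic polynomial, algebraic multiplicity of λ = -3 is 3. From dim ker(B − (-3)·I) = 1, there are exactly 1 Jordan blocks for λ = -3.
Step 2 — from the minimal polynomial, the factor (x + 3)^3 tells us the largest block for λ = -3 has size 3.
Step 3 — with total size 3, 1 blocks, and largest block 3, the block sizes (in nonincreasing order) are [3].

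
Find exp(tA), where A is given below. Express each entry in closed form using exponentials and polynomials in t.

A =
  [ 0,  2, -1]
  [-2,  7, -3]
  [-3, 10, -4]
e^{tA} =
  [-t*exp(t) + exp(t), 2*t*exp(t), -t*exp(t)]
  [-t^2*exp(t)/2 - 2*t*exp(t), t^2*exp(t) + 6*t*exp(t) + exp(t), -t^2*exp(t)/2 - 3*t*exp(t)]
  [-t^2*exp(t) - 3*t*exp(t), 2*t^2*exp(t) + 10*t*exp(t), -t^2*exp(t) - 5*t*exp(t) + exp(t)]

Strategy: write A = P · J · P⁻¹ where J is a Jordan canonical form, so e^{tA} = P · e^{tJ} · P⁻¹, and e^{tJ} can be computed block-by-block.

A has Jordan form
J =
  [1, 1, 0]
  [0, 1, 1]
  [0, 0, 1]
(up to reordering of blocks).

Per-block formulas:
  For a 3×3 Jordan block J_3(1): exp(t · J_3(1)) = e^(1t)·(I + t·N + (t^2/2)·N^2), where N is the 3×3 nilpotent shift.

After assembling e^{tJ} and conjugating by P, we get:

e^{tA} =
  [-t*exp(t) + exp(t), 2*t*exp(t), -t*exp(t)]
  [-t^2*exp(t)/2 - 2*t*exp(t), t^2*exp(t) + 6*t*exp(t) + exp(t), -t^2*exp(t)/2 - 3*t*exp(t)]
  [-t^2*exp(t) - 3*t*exp(t), 2*t^2*exp(t) + 10*t*exp(t), -t^2*exp(t) - 5*t*exp(t) + exp(t)]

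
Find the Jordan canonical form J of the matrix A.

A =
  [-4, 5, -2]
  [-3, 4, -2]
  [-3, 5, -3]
J_2(-1) ⊕ J_1(-1)

The characteristic polynomial is
  det(x·I − A) = x^3 + 3*x^2 + 3*x + 1 = (x + 1)^3

Eigenvalues and multiplicities (the geometric multiplicity of λ is n − rank(A − λI), which equals the number of Jordan blocks for λ):
  λ = -1: algebraic multiplicity = 3, geometric multiplicity = 2

Determining the block sizes for each eigenvalue:
  λ = -1: 2 blocks summing to 3 forces exactly one block of size 2 and the rest size 1 → block sizes [2, 1]

Assembling the blocks gives a Jordan form
J =
  [-1,  1,  0]
  [ 0, -1,  0]
  [ 0,  0, -1]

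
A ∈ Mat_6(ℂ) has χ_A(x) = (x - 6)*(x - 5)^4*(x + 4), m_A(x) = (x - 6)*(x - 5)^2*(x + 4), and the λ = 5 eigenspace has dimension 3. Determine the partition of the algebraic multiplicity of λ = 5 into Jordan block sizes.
Block sizes for λ = 5: [2, 1, 1]

Step 1 — from the characteristic polynomial, algebraic multiplicity of λ = 5 is 4. From dim ker(A − (5)·I) = 3, there are exactly 3 Jordan blocks for λ = 5.
Step 2 — from the minimal polynomial, the factor (x − 5)^2 tells us the largest block for λ = 5 has size 2.
Step 3 — with total size 4, 3 blocks, and largest block 2, the block sizes (in nonincreasing order) are [2, 1, 1].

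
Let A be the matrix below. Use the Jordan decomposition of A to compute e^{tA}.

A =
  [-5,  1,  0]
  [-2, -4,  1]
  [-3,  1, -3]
e^{tA} =
  [-t^2*exp(-4*t)/2 - t*exp(-4*t) + exp(-4*t), -t^2*exp(-4*t)/2 + t*exp(-4*t), t^2*exp(-4*t)/2]
  [-t^2*exp(-4*t)/2 - 2*t*exp(-4*t), -t^2*exp(-4*t)/2 + exp(-4*t), t^2*exp(-4*t)/2 + t*exp(-4*t)]
  [-t^2*exp(-4*t) - 3*t*exp(-4*t), -t^2*exp(-4*t) + t*exp(-4*t), t^2*exp(-4*t) + t*exp(-4*t) + exp(-4*t)]

Strategy: write A = P · J · P⁻¹ where J is a Jordan canonical form, so e^{tA} = P · e^{tJ} · P⁻¹, and e^{tJ} can be computed block-by-block.

A has Jordan form
J =
  [-4,  1,  0]
  [ 0, -4,  1]
  [ 0,  0, -4]
(up to reordering of blocks).

Per-block formulas:
  For a 3×3 Jordan block J_3(-4): exp(t · J_3(-4)) = e^(-4t)·(I + t·N + (t^2/2)·N^2), where N is the 3×3 nilpotent shift.

After assembling e^{tJ} and conjugating by P, we get:

e^{tA} =
  [-t^2*exp(-4*t)/2 - t*exp(-4*t) + exp(-4*t), -t^2*exp(-4*t)/2 + t*exp(-4*t), t^2*exp(-4*t)/2]
  [-t^2*exp(-4*t)/2 - 2*t*exp(-4*t), -t^2*exp(-4*t)/2 + exp(-4*t), t^2*exp(-4*t)/2 + t*exp(-4*t)]
  [-t^2*exp(-4*t) - 3*t*exp(-4*t), -t^2*exp(-4*t) + t*exp(-4*t), t^2*exp(-4*t) + t*exp(-4*t) + exp(-4*t)]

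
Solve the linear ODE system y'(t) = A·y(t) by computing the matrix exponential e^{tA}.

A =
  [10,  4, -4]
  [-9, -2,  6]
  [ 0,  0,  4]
e^{tA} =
  [6*t*exp(4*t) + exp(4*t), 4*t*exp(4*t), -4*t*exp(4*t)]
  [-9*t*exp(4*t), -6*t*exp(4*t) + exp(4*t), 6*t*exp(4*t)]
  [0, 0, exp(4*t)]

Strategy: write A = P · J · P⁻¹ where J is a Jordan canonical form, so e^{tA} = P · e^{tJ} · P⁻¹, and e^{tJ} can be computed block-by-block.

A has Jordan form
J =
  [4, 1, 0]
  [0, 4, 0]
  [0, 0, 4]
(up to reordering of blocks).

Per-block formulas:
  For a 1×1 block at λ = 4: exp(t · [4]) = [e^(4t)].
  For a 2×2 Jordan block J_2(4): exp(t · J_2(4)) = e^(4t)·(I + t·N), where N is the 2×2 nilpotent shift.

After assembling e^{tJ} and conjugating by P, we get:

e^{tA} =
  [6*t*exp(4*t) + exp(4*t), 4*t*exp(4*t), -4*t*exp(4*t)]
  [-9*t*exp(4*t), -6*t*exp(4*t) + exp(4*t), 6*t*exp(4*t)]
  [0, 0, exp(4*t)]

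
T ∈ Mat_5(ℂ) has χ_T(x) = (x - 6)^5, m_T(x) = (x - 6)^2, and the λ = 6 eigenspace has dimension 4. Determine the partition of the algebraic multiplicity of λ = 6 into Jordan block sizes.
Block sizes for λ = 6: [2, 1, 1, 1]

Step 1 — from the characteristic polynomial, algebraic multiplicity of λ = 6 is 5. From dim ker(T − (6)·I) = 4, there are exactly 4 Jordan blocks for λ = 6.
Step 2 — from the minimal polynomial, the factor (x − 6)^2 tells us the largest block for λ = 6 has size 2.
Step 3 — with total size 5, 4 blocks, and largest block 2, the block sizes (in nonincreasing order) are [2, 1, 1, 1].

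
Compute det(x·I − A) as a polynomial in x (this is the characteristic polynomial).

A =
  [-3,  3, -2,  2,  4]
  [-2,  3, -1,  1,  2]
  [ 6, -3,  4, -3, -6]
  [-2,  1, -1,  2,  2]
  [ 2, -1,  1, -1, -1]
x^5 - 5*x^4 + 10*x^3 - 10*x^2 + 5*x - 1

Expanding det(x·I − A) (e.g. by cofactor expansion or by noting that A is similar to its Jordan form J, which has the same characteristic polynomial as A) gives
  χ_A(x) = x^5 - 5*x^4 + 10*x^3 - 10*x^2 + 5*x - 1
which factors as (x - 1)^5. The eigenvalues (with algebraic multiplicities) are λ = 1 with multiplicity 5.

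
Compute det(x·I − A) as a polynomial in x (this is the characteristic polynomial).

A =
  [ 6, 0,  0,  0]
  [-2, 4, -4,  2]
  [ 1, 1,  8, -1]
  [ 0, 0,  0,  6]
x^4 - 24*x^3 + 216*x^2 - 864*x + 1296

Expanding det(x·I − A) (e.g. by cofactor expansion or by noting that A is similar to its Jordan form J, which has the same characteristic polynomial as A) gives
  χ_A(x) = x^4 - 24*x^3 + 216*x^2 - 864*x + 1296
which factors as (x - 6)^4. The eigenvalues (with algebraic multiplicities) are λ = 6 with multiplicity 4.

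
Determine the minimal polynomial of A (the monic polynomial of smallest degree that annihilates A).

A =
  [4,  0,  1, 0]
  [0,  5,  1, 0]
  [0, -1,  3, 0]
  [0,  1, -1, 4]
x^3 - 12*x^2 + 48*x - 64

The characteristic polynomial is χ_A(x) = (x - 4)^4, so the eigenvalues are known. The minimal polynomial is
  m_A(x) = Π_λ (x − λ)^{k_λ}
where k_λ is the size of the *largest* Jordan block for λ (equivalently, the smallest k with (A − λI)^k v = 0 for every generalised eigenvector v of λ).

  λ = 4: largest Jordan block has size 3, contributing (x − 4)^3

So m_A(x) = (x - 4)^3 = x^3 - 12*x^2 + 48*x - 64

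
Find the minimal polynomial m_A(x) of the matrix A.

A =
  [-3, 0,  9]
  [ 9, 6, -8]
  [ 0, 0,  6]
x^3 - 9*x^2 + 108

The characteristic polynomial is χ_A(x) = (x - 6)^2*(x + 3), so the eigenvalues are known. The minimal polynomial is
  m_A(x) = Π_λ (x − λ)^{k_λ}
where k_λ is the size of the *largest* Jordan block for λ (equivalently, the smallest k with (A − λI)^k v = 0 for every generalised eigenvector v of λ).

  λ = -3: largest Jordan block has size 1, contributing (x + 3)
  λ = 6: largest Jordan block has size 2, contributing (x − 6)^2

So m_A(x) = (x - 6)^2*(x + 3) = x^3 - 9*x^2 + 108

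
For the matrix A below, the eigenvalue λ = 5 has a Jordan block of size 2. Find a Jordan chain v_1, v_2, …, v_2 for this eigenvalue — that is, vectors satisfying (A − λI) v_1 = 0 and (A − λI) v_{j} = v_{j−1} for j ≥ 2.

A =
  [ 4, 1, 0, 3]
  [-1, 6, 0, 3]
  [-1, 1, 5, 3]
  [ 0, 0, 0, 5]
A Jordan chain for λ = 5 of length 2:
v_1 = (-1, -1, -1, 0)ᵀ
v_2 = (1, 0, 0, 0)ᵀ

Let N = A − (5)·I. We want v_2 with N^2 v_2 = 0 but N^1 v_2 ≠ 0; then v_{j-1} := N · v_j for j = 2, …, 2.

Pick v_2 = (1, 0, 0, 0)ᵀ.
Then v_1 = N · v_2 = (-1, -1, -1, 0)ᵀ.

Sanity check: (A − (5)·I) v_1 = (0, 0, 0, 0)ᵀ = 0. ✓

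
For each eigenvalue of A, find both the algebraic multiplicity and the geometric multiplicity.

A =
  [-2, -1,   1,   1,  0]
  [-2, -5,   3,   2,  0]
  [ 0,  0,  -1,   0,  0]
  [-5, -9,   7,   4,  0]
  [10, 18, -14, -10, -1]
λ = -1: alg = 5, geom = 3

Step 1 — factor the characteristic polynomial to read off the algebraic multiplicities:
  χ_A(x) = (x + 1)^5

Step 2 — compute geometric multiplicities via the rank-nullity identity g(λ) = n − rank(A − λI):
  rank(A − (-1)·I) = 2, so dim ker(A − (-1)·I) = n − 2 = 3

Summary:
  λ = -1: algebraic multiplicity = 5, geometric multiplicity = 3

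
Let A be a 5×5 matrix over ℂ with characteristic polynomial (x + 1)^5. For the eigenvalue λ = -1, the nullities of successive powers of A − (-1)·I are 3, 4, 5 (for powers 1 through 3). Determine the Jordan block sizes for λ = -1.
Block sizes for λ = -1: [3, 1, 1]

From the dimensions of kernels of powers, the number of Jordan blocks of size at least j is d_j − d_{j−1} where d_j = dim ker(N^j) (with d_0 = 0). Computing the differences gives [3, 1, 1].
The number of blocks of size exactly k is (#blocks of size ≥ k) − (#blocks of size ≥ k + 1), so the partition is: 2 block(s) of size 1, 1 block(s) of size 3.
In nonincreasing order the block sizes are [3, 1, 1].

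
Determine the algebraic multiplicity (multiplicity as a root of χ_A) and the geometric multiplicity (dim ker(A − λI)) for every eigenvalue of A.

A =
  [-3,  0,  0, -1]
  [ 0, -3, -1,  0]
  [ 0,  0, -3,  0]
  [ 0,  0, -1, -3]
λ = -3: alg = 4, geom = 2

Step 1 — factor the characteristic polynomial to read off the algebraic multiplicities:
  χ_A(x) = (x + 3)^4

Step 2 — compute geometric multiplicities via the rank-nullity identity g(λ) = n − rank(A − λI):
  rank(A − (-3)·I) = 2, so dim ker(A − (-3)·I) = n − 2 = 2

Summary:
  λ = -3: algebraic multiplicity = 4, geometric multiplicity = 2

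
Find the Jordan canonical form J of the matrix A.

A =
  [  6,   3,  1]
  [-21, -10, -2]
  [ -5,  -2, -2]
J_3(-2)

The characteristic polynomial is
  det(x·I − A) = x^3 + 6*x^2 + 12*x + 8 = (x + 2)^3

Eigenvalues and multiplicities (the geometric multiplicity of λ is n − rank(A − λI), which equals the number of Jordan blocks for λ):
  λ = -2: algebraic multiplicity = 3, geometric multiplicity = 1

Determining the block sizes for each eigenvalue:
  λ = -2: one block (gm = 1), so the single block has size am = 3 → block sizes [3]

Assembling the blocks gives a Jordan form
J =
  [-2,  1,  0]
  [ 0, -2,  1]
  [ 0,  0, -2]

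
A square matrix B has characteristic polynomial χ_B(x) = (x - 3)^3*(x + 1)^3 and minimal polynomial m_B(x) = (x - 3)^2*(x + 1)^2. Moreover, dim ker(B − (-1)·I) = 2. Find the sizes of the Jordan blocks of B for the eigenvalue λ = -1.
Block sizes for λ = -1: [2, 1]

Step 1 — from the characteristic polynomial, algebraic multiplicity of λ = -1 is 3. From dim ker(B − (-1)·I) = 2, there are exactly 2 Jordan blocks for λ = -1.
Step 2 — from the minimal polynomial, the factor (x + 1)^2 tells us the largest block for λ = -1 has size 2.
Step 3 — with total size 3, 2 blocks, and largest block 2, the block sizes (in nonincreasing order) are [2, 1].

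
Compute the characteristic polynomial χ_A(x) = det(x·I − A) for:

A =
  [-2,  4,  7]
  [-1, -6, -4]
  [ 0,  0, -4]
x^3 + 12*x^2 + 48*x + 64

Expanding det(x·I − A) (e.g. by cofactor expansion or by noting that A is similar to its Jordan form J, which has the same characteristic polynomial as A) gives
  χ_A(x) = x^3 + 12*x^2 + 48*x + 64
which factors as (x + 4)^3. The eigenvalues (with algebraic multiplicities) are λ = -4 with multiplicity 3.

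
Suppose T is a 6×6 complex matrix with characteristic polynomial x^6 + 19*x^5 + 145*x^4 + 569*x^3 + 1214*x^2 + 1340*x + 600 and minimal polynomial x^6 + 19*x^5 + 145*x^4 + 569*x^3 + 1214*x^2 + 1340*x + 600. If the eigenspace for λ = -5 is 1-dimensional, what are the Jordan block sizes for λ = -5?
Block sizes for λ = -5: [2]

Step 1 — from the characteristic polynomial, algebraic multiplicity of λ = -5 is 2. From dim ker(T − (-5)·I) = 1, there are exactly 1 Jordan blocks for λ = -5.
Step 2 — from the minimal polynomial, the factor (x + 5)^2 tells us the largest block for λ = -5 has size 2.
Step 3 — with total size 2, 1 blocks, and largest block 2, the block sizes (in nonincreasing order) are [2].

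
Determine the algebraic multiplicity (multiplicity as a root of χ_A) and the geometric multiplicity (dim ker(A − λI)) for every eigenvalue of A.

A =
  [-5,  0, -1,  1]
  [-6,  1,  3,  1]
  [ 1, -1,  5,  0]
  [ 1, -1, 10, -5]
λ = -5: alg = 2, geom = 1; λ = 3: alg = 2, geom = 1

Step 1 — factor the characteristic polynomial to read off the algebraic multiplicities:
  χ_A(x) = (x - 3)^2*(x + 5)^2

Step 2 — compute geometric multiplicities via the rank-nullity identity g(λ) = n − rank(A − λI):
  rank(A − (-5)·I) = 3, so dim ker(A − (-5)·I) = n − 3 = 1
  rank(A − (3)·I) = 3, so dim ker(A − (3)·I) = n − 3 = 1

Summary:
  λ = -5: algebraic multiplicity = 2, geometric multiplicity = 1
  λ = 3: algebraic multiplicity = 2, geometric multiplicity = 1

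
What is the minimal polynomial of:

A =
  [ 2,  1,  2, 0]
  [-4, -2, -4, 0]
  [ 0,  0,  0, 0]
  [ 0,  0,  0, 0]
x^2

The characteristic polynomial is χ_A(x) = x^4, so the eigenvalues are known. The minimal polynomial is
  m_A(x) = Π_λ (x − λ)^{k_λ}
where k_λ is the size of the *largest* Jordan block for λ (equivalently, the smallest k with (A − λI)^k v = 0 for every generalised eigenvector v of λ).

  λ = 0: largest Jordan block has size 2, contributing (x − 0)^2

So m_A(x) = x^2 = x^2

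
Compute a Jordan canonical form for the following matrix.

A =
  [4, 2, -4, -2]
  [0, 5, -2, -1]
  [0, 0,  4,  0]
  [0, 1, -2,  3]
J_2(4) ⊕ J_1(4) ⊕ J_1(4)

The characteristic polynomial is
  det(x·I − A) = x^4 - 16*x^3 + 96*x^2 - 256*x + 256 = (x - 4)^4

Eigenvalues and multiplicities (the geometric multiplicity of λ is n − rank(A − λI), which equals the number of Jordan blocks for λ):
  λ = 4: algebraic multiplicity = 4, geometric multiplicity = 3

Determining the block sizes for each eigenvalue:
  λ = 4: 3 blocks summing to 4 forces exactly one block of size 2 and the rest size 1 → block sizes [2, 1, 1]

Assembling the blocks gives a Jordan form
J =
  [4, 1, 0, 0]
  [0, 4, 0, 0]
  [0, 0, 4, 0]
  [0, 0, 0, 4]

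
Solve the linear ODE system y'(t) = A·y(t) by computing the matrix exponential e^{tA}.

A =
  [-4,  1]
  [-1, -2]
e^{tA} =
  [-t*exp(-3*t) + exp(-3*t), t*exp(-3*t)]
  [-t*exp(-3*t), t*exp(-3*t) + exp(-3*t)]

Strategy: write A = P · J · P⁻¹ where J is a Jordan canonical form, so e^{tA} = P · e^{tJ} · P⁻¹, and e^{tJ} can be computed block-by-block.

A has Jordan form
J =
  [-3,  1]
  [ 0, -3]
(up to reordering of blocks).

Per-block formulas:
  For a 2×2 Jordan block J_2(-3): exp(t · J_2(-3)) = e^(-3t)·(I + t·N), where N is the 2×2 nilpotent shift.

After assembling e^{tJ} and conjugating by P, we get:

e^{tA} =
  [-t*exp(-3*t) + exp(-3*t), t*exp(-3*t)]
  [-t*exp(-3*t), t*exp(-3*t) + exp(-3*t)]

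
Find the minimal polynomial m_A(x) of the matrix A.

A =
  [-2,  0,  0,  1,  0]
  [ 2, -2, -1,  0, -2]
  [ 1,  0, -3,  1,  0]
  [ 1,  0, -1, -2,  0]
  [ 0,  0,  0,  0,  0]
x^5 + 9*x^4 + 30*x^3 + 44*x^2 + 24*x

The characteristic polynomial is χ_A(x) = x*(x + 2)^3*(x + 3), so the eigenvalues are known. The minimal polynomial is
  m_A(x) = Π_λ (x − λ)^{k_λ}
where k_λ is the size of the *largest* Jordan block for λ (equivalently, the smallest k with (A − λI)^k v = 0 for every generalised eigenvector v of λ).

  λ = -3: largest Jordan block has size 1, contributing (x + 3)
  λ = -2: largest Jordan block has size 3, contributing (x + 2)^3
  λ = 0: largest Jordan block has size 1, contributing (x − 0)

So m_A(x) = x*(x + 2)^3*(x + 3) = x^5 + 9*x^4 + 30*x^3 + 44*x^2 + 24*x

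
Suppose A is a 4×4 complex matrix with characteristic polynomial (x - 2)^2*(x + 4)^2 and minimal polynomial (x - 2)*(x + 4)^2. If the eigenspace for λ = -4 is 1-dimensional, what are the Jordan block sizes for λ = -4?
Block sizes for λ = -4: [2]

Step 1 — from the characteristic polynomial, algebraic multiplicity of λ = -4 is 2. From dim ker(A − (-4)·I) = 1, there are exactly 1 Jordan blocks for λ = -4.
Step 2 — from the minimal polynomial, the factor (x + 4)^2 tells us the largest block for λ = -4 has size 2.
Step 3 — with total size 2, 1 blocks, and largest block 2, the block sizes (in nonincreasing order) are [2].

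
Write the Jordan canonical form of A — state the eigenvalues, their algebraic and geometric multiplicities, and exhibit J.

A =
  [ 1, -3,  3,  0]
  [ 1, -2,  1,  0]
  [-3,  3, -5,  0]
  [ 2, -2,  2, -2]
J_3(-2) ⊕ J_1(-2)

The characteristic polynomial is
  det(x·I − A) = x^4 + 8*x^3 + 24*x^2 + 32*x + 16 = (x + 2)^4

Eigenvalues and multiplicities (the geometric multiplicity of λ is n − rank(A − λI), which equals the number of Jordan blocks for λ):
  λ = -2: algebraic multiplicity = 4, geometric multiplicity = 2

Determining the block sizes for each eigenvalue:
  λ = -2: with am = 4 and gm = 2, the partition is not yet determined (e.g. several partitions of 4 into 2 parts exist). Let N = A − (-2)·I. Computing rank(N^1) = 2, rank(N^2) = 1, rank(N^3) = 0; the number of blocks of size ≥ j is rank(N^{j−1}) − rank(N^j), giving [2, 1, 1]. So we have 1 block(s) of size 3, 1 block(s) of size 1 → block sizes [3, 1]

Assembling the blocks gives a Jordan form
J =
  [-2,  1,  0,  0]
  [ 0, -2,  1,  0]
  [ 0,  0, -2,  0]
  [ 0,  0,  0, -2]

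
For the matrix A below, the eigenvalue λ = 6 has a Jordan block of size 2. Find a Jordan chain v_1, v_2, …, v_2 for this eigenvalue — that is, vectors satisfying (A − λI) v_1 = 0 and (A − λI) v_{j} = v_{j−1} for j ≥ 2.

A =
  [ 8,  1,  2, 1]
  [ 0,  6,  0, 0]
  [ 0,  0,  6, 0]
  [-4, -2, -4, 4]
A Jordan chain for λ = 6 of length 2:
v_1 = (2, 0, 0, -4)ᵀ
v_2 = (1, 0, 0, 0)ᵀ

Let N = A − (6)·I. We want v_2 with N^2 v_2 = 0 but N^1 v_2 ≠ 0; then v_{j-1} := N · v_j for j = 2, …, 2.

Pick v_2 = (1, 0, 0, 0)ᵀ.
Then v_1 = N · v_2 = (2, 0, 0, -4)ᵀ.

Sanity check: (A − (6)·I) v_1 = (0, 0, 0, 0)ᵀ = 0. ✓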